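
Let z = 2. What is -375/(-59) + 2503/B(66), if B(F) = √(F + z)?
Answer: 375/59 + 2503*√17/34 ≈ 309.89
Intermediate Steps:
B(F) = √(2 + F) (B(F) = √(F + 2) = √(2 + F))
-375/(-59) + 2503/B(66) = -375/(-59) + 2503/(√(2 + 66)) = -375*(-1/59) + 2503/(√68) = 375/59 + 2503/((2*√17)) = 375/59 + 2503*(√17/34) = 375/59 + 2503*√17/34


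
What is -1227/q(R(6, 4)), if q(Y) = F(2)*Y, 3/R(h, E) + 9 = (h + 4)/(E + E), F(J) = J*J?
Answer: 12679/16 ≈ 792.44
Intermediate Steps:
F(J) = J²
R(h, E) = 3/(-9 + (4 + h)/(2*E)) (R(h, E) = 3/(-9 + (h + 4)/(E + E)) = 3/(-9 + (4 + h)/((2*E))) = 3/(-9 + (4 + h)*(1/(2*E))) = 3/(-9 + (4 + h)/(2*E)))
q(Y) = 4*Y (q(Y) = 2²*Y = 4*Y)
-1227/q(R(6, 4)) = -1227/(4*(6*4/(4 + 6 - 18*4))) = -1227/(4*(6*4/(4 + 6 - 72))) = -1227/(4*(6*4/(-62))) = -1227/(4*(6*4*(-1/62))) = -1227/(4*(-12/31)) = -1227/(-48/31) = -1227*(-31/48) = 12679/16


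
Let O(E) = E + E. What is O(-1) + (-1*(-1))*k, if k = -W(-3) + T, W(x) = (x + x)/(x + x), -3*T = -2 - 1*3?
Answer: -4/3 ≈ -1.3333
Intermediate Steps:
T = 5/3 (T = -(-2 - 1*3)/3 = -(-2 - 3)/3 = -⅓*(-5) = 5/3 ≈ 1.6667)
O(E) = 2*E
W(x) = 1 (W(x) = (2*x)/((2*x)) = (2*x)*(1/(2*x)) = 1)
k = ⅔ (k = -1*1 + 5/3 = -1 + 5/3 = ⅔ ≈ 0.66667)
O(-1) + (-1*(-1))*k = 2*(-1) - 1*(-1)*(⅔) = -2 + 1*(⅔) = -2 + ⅔ = -4/3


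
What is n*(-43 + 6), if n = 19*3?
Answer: -2109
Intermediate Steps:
n = 57
n*(-43 + 6) = 57*(-43 + 6) = 57*(-37) = -2109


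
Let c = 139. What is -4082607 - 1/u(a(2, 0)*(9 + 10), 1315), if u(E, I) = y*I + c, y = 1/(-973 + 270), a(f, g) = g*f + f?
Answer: -393571480717/96402 ≈ -4.0826e+6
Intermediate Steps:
a(f, g) = f + f*g (a(f, g) = f*g + f = f + f*g)
y = -1/703 (y = 1/(-703) = -1/703 ≈ -0.0014225)
u(E, I) = 139 - I/703 (u(E, I) = -I/703 + 139 = 139 - I/703)
-4082607 - 1/u(a(2, 0)*(9 + 10), 1315) = -4082607 - 1/(139 - 1/703*1315) = -4082607 - 1/(139 - 1315/703) = -4082607 - 1/96402/703 = -4082607 - 1*703/96402 = -4082607 - 703/96402 = -393571480717/96402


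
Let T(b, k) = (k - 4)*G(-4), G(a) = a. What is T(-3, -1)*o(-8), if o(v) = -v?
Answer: 160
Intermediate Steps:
T(b, k) = 16 - 4*k (T(b, k) = (k - 4)*(-4) = (-4 + k)*(-4) = 16 - 4*k)
T(-3, -1)*o(-8) = (16 - 4*(-1))*(-1*(-8)) = (16 + 4)*8 = 20*8 = 160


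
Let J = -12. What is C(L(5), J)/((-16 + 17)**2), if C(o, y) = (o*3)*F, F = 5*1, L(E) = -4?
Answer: -60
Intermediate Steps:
F = 5
C(o, y) = 15*o (C(o, y) = (o*3)*5 = (3*o)*5 = 15*o)
C(L(5), J)/((-16 + 17)**2) = (15*(-4))/((-16 + 17)**2) = -60/1**2 = -60/1 = 1*(-60) = -60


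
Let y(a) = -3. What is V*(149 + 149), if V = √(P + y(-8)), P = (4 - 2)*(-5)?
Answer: 298*I*√13 ≈ 1074.5*I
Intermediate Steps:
P = -10 (P = 2*(-5) = -10)
V = I*√13 (V = √(-10 - 3) = √(-13) = I*√13 ≈ 3.6056*I)
V*(149 + 149) = (I*√13)*(149 + 149) = (I*√13)*298 = 298*I*√13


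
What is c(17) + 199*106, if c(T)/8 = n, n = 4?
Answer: 21126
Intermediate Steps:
c(T) = 32 (c(T) = 8*4 = 32)
c(17) + 199*106 = 32 + 199*106 = 32 + 21094 = 21126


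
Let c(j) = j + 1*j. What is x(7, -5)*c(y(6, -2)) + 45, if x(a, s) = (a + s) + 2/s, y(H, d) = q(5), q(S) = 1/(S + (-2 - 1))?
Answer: 233/5 ≈ 46.600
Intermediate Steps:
q(S) = 1/(-3 + S) (q(S) = 1/(S - 3) = 1/(-3 + S))
y(H, d) = ½ (y(H, d) = 1/(-3 + 5) = 1/2 = ½)
c(j) = 2*j (c(j) = j + j = 2*j)
x(a, s) = a + s + 2/s
x(7, -5)*c(y(6, -2)) + 45 = (7 - 5 + 2/(-5))*(2*(½)) + 45 = (7 - 5 + 2*(-⅕))*1 + 45 = (7 - 5 - ⅖)*1 + 45 = (8/5)*1 + 45 = 8/5 + 45 = 233/5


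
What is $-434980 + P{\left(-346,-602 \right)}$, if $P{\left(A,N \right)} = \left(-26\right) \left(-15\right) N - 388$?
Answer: $-670148$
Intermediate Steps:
$P{\left(A,N \right)} = -388 + 390 N$ ($P{\left(A,N \right)} = 390 N - 388 = -388 + 390 N$)
$-434980 + P{\left(-346,-602 \right)} = -434980 + \left(-388 + 390 \left(-602\right)\right) = -434980 - 235168 = -670148$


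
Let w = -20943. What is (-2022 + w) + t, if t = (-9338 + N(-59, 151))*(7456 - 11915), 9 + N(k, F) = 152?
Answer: 40977540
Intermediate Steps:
N(k, F) = 143 (N(k, F) = -9 + 152 = 143)
t = 41000505 (t = (-9338 + 143)*(7456 - 11915) = -9195*(-4459) = 41000505)
(-2022 + w) + t = (-2022 - 20943) + 41000505 = -22965 + 41000505 = 40977540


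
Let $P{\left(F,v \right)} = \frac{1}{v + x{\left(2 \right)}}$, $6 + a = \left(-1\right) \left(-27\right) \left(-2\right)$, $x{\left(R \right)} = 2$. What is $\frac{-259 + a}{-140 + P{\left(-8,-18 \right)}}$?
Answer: $\frac{5104}{2241} \approx 2.2776$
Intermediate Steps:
$a = -60$ ($a = -6 + \left(-1\right) \left(-27\right) \left(-2\right) = -6 + 27 \left(-2\right) = -6 - 54 = -60$)
$P{\left(F,v \right)} = \frac{1}{2 + v}$ ($P{\left(F,v \right)} = \frac{1}{v + 2} = \frac{1}{2 + v}$)
$\frac{-259 + a}{-140 + P{\left(-8,-18 \right)}} = \frac{-259 - 60}{-140 + \frac{1}{2 - 18}} = - \frac{319}{-140 + \frac{1}{-16}} = - \frac{319}{-140 - \frac{1}{16}} = - \frac{319}{- \frac{2241}{16}} = \left(-319\right) \left(- \frac{16}{2241}\right) = \frac{5104}{2241}$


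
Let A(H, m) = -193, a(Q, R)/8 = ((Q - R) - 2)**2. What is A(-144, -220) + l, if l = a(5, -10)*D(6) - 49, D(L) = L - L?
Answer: -242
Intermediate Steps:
a(Q, R) = 8*(-2 + Q - R)**2 (a(Q, R) = 8*((Q - R) - 2)**2 = 8*(-2 + Q - R)**2)
D(L) = 0
l = -49 (l = (8*(2 - 10 - 1*5)**2)*0 - 49 = (8*(2 - 10 - 5)**2)*0 - 49 = (8*(-13)**2)*0 - 49 = (8*169)*0 - 49 = 1352*0 - 49 = 0 - 49 = -49)
A(-144, -220) + l = -193 - 49 = -242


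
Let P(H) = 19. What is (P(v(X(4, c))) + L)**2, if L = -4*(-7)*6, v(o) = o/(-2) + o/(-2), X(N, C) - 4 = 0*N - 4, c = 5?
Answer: 34969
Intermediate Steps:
X(N, C) = 0 (X(N, C) = 4 + (0*N - 4) = 4 + (0 - 4) = 4 - 4 = 0)
v(o) = -o (v(o) = o*(-1/2) + o*(-1/2) = -o/2 - o/2 = -o)
L = 168 (L = 28*6 = 168)
(P(v(X(4, c))) + L)**2 = (19 + 168)**2 = 187**2 = 34969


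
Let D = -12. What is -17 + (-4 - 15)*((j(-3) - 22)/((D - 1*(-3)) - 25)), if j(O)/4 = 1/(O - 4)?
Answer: -3524/119 ≈ -29.613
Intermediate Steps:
j(O) = 4/(-4 + O) (j(O) = 4/(O - 4) = 4/(-4 + O))
-17 + (-4 - 15)*((j(-3) - 22)/((D - 1*(-3)) - 25)) = -17 + (-4 - 15)*((4/(-4 - 3) - 22)/((-12 - 1*(-3)) - 25)) = -17 - 19*(4/(-7) - 22)/((-12 + 3) - 25) = -17 - 19*(4*(-⅐) - 22)/(-9 - 25) = -17 - 19*(-4/7 - 22)/(-34) = -17 - (-3002)*(-1)/(7*34) = -17 - 19*79/119 = -17 - 1501/119 = -3524/119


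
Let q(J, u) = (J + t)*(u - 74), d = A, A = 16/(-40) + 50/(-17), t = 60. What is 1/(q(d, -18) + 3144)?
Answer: -85/175832 ≈ -0.00048342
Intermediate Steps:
A = -284/85 (A = 16*(-1/40) + 50*(-1/17) = -⅖ - 50/17 = -284/85 ≈ -3.3412)
d = -284/85 ≈ -3.3412
q(J, u) = (-74 + u)*(60 + J) (q(J, u) = (J + 60)*(u - 74) = (60 + J)*(-74 + u) = (-74 + u)*(60 + J))
1/(q(d, -18) + 3144) = 1/((-4440 - 74*(-284/85) + 60*(-18) - 284/85*(-18)) + 3144) = 1/((-4440 + 21016/85 - 1080 + 5112/85) + 3144) = 1/(-443072/85 + 3144) = 1/(-175832/85) = -85/175832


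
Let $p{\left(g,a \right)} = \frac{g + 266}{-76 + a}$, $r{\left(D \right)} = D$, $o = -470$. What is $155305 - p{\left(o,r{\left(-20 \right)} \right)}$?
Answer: $\frac{1242423}{8} \approx 1.553 \cdot 10^{5}$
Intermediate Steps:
$p{\left(g,a \right)} = \frac{266 + g}{-76 + a}$
$155305 - p{\left(o,r{\left(-20 \right)} \right)} = 155305 - \frac{266 - 470}{-76 - 20} = 155305 - \frac{1}{-96} \left(-204\right) = 155305 - \left(- \frac{1}{96}\right) \left(-204\right) = 155305 - \frac{17}{8} = \frac{1242423}{8}$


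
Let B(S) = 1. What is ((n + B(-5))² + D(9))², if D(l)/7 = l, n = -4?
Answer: 5184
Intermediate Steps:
D(l) = 7*l
((n + B(-5))² + D(9))² = ((-4 + 1)² + 7*9)² = ((-3)² + 63)² = (9 + 63)² = 72² = 5184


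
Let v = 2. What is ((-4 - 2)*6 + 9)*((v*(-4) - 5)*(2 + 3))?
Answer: 1755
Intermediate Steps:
((-4 - 2)*6 + 9)*((v*(-4) - 5)*(2 + 3)) = ((-4 - 2)*6 + 9)*((2*(-4) - 5)*(2 + 3)) = (-6*6 + 9)*((-8 - 5)*5) = (-36 + 9)*(-13*5) = -27*(-65) = 1755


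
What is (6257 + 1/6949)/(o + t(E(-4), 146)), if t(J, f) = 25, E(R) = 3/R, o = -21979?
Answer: -7246649/25426391 ≈ -0.28501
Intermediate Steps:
(6257 + 1/6949)/(o + t(E(-4), 146)) = (6257 + 1/6949)/(-21979 + 25) = (6257 + 1/6949)/(-21954) = (43479894/6949)*(-1/21954) = -7246649/25426391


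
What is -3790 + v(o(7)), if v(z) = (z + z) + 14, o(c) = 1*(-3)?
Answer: -3782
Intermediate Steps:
o(c) = -3
v(z) = 14 + 2*z (v(z) = 2*z + 14 = 14 + 2*z)
-3790 + v(o(7)) = -3790 + (14 + 2*(-3)) = -3790 + (14 - 6) = -3790 + 8 = -3782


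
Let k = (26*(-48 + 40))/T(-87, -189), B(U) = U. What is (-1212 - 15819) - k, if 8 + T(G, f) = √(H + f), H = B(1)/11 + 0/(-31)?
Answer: -1823021/107 - 8*I*√22858/107 ≈ -17038.0 - 11.304*I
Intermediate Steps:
H = 1/11 (H = 1/11 + 0/(-31) = 1*(1/11) + 0*(-1/31) = 1/11 + 0 = 1/11 ≈ 0.090909)
T(G, f) = -8 + √(1/11 + f)
k = -208/(-8 + I*√22858/11) (k = (26*(-48 + 40))/(-8 + √(11 + 121*(-189))/11) = (26*(-8))/(-8 + √(11 - 22869)/11) = -208/(-8 + √(-22858)/11) = -208/(-8 + (I*√22858)/11) = -208/(-8 + I*√22858/11) ≈ 6.5794 + 11.304*I)
(-1212 - 15819) - k = (-1212 - 15819) - (704/107 + 8*I*√22858/107) = -17031 + (-704/107 - 8*I*√22858/107) = -1823021/107 - 8*I*√22858/107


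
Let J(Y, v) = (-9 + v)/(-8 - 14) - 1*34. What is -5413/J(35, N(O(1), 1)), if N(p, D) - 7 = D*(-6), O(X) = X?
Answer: 59543/370 ≈ 160.93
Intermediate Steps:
N(p, D) = 7 - 6*D (N(p, D) = 7 + D*(-6) = 7 - 6*D)
J(Y, v) = -739/22 - v/22 (J(Y, v) = (-9 + v)/(-22) - 34 = (-9 + v)*(-1/22) - 34 = (9/22 - v/22) - 34 = -739/22 - v/22)
-5413/J(35, N(O(1), 1)) = -5413/(-739/22 - (7 - 6*1)/22) = -5413/(-739/22 - (7 - 6)/22) = -5413/(-739/22 - 1/22*1) = -5413/(-739/22 - 1/22) = -5413/(-370/11) = -5413*(-11/370) = 59543/370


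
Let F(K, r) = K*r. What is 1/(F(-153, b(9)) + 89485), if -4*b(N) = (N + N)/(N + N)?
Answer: 4/358093 ≈ 1.1170e-5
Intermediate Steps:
b(N) = -¼ (b(N) = -(N + N)/(4*(N + N)) = -2*N/(4*(2*N)) = -2*N*1/(2*N)/4 = -¼*1 = -¼)
1/(F(-153, b(9)) + 89485) = 1/(-153*(-¼) + 89485) = 1/(153/4 + 89485) = 1/(358093/4) = 4/358093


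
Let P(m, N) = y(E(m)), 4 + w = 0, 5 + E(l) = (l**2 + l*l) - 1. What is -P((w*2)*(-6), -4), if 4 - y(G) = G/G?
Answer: -3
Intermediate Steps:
E(l) = -6 + 2*l**2 (E(l) = -5 + ((l**2 + l*l) - 1) = -5 + ((l**2 + l**2) - 1) = -5 + (2*l**2 - 1) = -5 + (-1 + 2*l**2) = -6 + 2*l**2)
w = -4 (w = -4 + 0 = -4)
y(G) = 3 (y(G) = 4 - G/G = 4 - 1*1 = 4 - 1 = 3)
P(m, N) = 3
-P((w*2)*(-6), -4) = -1*3 = -3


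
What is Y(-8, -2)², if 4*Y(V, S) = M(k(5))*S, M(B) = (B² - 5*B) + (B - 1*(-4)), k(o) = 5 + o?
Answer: 1024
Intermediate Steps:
M(B) = 4 + B² - 4*B (M(B) = (B² - 5*B) + (B + 4) = (B² - 5*B) + (4 + B) = 4 + B² - 4*B)
Y(V, S) = 16*S (Y(V, S) = ((4 + (5 + 5)² - 4*(5 + 5))*S)/4 = ((4 + 10² - 4*10)*S)/4 = ((4 + 100 - 40)*S)/4 = (64*S)/4 = 16*S)
Y(-8, -2)² = (16*(-2))² = (-32)² = 1024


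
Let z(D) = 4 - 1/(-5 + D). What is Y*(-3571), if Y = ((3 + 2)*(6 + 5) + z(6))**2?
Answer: -12012844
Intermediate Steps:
Y = 3364 (Y = ((3 + 2)*(6 + 5) + (-21 + 4*6)/(-5 + 6))**2 = (5*11 + (-21 + 24)/1)**2 = (55 + 1*3)**2 = (55 + 3)**2 = 58**2 = 3364)
Y*(-3571) = 3364*(-3571) = -12012844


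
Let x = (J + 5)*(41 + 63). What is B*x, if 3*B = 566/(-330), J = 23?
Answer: -824096/495 ≈ -1664.8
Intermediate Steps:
B = -283/495 (B = (566/(-330))/3 = (566*(-1/330))/3 = (1/3)*(-283/165) = -283/495 ≈ -0.57172)
x = 2912 (x = (23 + 5)*(41 + 63) = 28*104 = 2912)
B*x = -283/495*2912 = -824096/495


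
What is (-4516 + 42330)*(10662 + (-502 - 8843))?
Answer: 49801038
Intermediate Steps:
(-4516 + 42330)*(10662 + (-502 - 8843)) = 37814*(10662 - 9345) = 37814*1317 = 49801038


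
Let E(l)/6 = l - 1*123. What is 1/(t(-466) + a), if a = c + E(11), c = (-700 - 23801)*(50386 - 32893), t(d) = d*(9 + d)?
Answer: -1/428383703 ≈ -2.3344e-9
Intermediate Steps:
E(l) = -738 + 6*l (E(l) = 6*(l - 1*123) = 6*(l - 123) = 6*(-123 + l) = -738 + 6*l)
c = -428595993 (c = -24501*17493 = -428595993)
a = -428596665 (a = -428595993 + (-738 + 6*11) = -428595993 + (-738 + 66) = -428595993 - 672 = -428596665)
1/(t(-466) + a) = 1/(-466*(9 - 466) - 428596665) = 1/(-466*(-457) - 428596665) = 1/(212962 - 428596665) = 1/(-428383703) = -1/428383703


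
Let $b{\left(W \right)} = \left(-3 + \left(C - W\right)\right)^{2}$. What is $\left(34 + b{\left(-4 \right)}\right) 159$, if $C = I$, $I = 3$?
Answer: $7950$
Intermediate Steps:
$C = 3$
$b{\left(W \right)} = W^{2}$ ($b{\left(W \right)} = \left(-3 - \left(-3 + W\right)\right)^{2} = \left(- W\right)^{2} = W^{2}$)
$\left(34 + b{\left(-4 \right)}\right) 159 = \left(34 + \left(-4\right)^{2}\right) 159 = \left(34 + 16\right) 159 = 50 \cdot 159 = 7950$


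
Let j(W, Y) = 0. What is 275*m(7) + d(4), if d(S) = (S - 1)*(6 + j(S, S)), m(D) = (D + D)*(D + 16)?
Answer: 88568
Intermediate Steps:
m(D) = 2*D*(16 + D) (m(D) = (2*D)*(16 + D) = 2*D*(16 + D))
d(S) = -6 + 6*S (d(S) = (S - 1)*(6 + 0) = (-1 + S)*6 = -6 + 6*S)
275*m(7) + d(4) = 275*(2*7*(16 + 7)) + (-6 + 6*4) = 275*(2*7*23) + (-6 + 24) = 275*322 + 18 = 88550 + 18 = 88568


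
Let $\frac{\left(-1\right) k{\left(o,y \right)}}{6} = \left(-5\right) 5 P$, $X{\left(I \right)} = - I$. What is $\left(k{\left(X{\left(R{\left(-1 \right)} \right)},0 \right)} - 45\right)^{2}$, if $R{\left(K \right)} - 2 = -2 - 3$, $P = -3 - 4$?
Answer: $1199025$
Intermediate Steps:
$P = -7$
$R{\left(K \right)} = -3$ ($R{\left(K \right)} = 2 - 5 = -3$)
$k{\left(o,y \right)} = -1050$ ($k{\left(o,y \right)} = - 6 \left(-5\right) 5 \left(-7\right) = - 6 \left(\left(-25\right) \left(-7\right)\right) = \left(-6\right) 175 = -1050$)
$\left(k{\left(X{\left(R{\left(-1 \right)} \right)},0 \right)} - 45\right)^{2} = \left(-1050 - 45\right)^{2} = \left(-1095\right)^{2} = 1199025$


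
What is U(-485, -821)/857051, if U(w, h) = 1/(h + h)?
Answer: -1/1407277742 ≈ -7.1059e-10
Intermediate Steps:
U(w, h) = 1/(2*h)
U(-485, -821)/857051 = ((1/2)/(-821))/857051 = ((1/2)*(-1/821))*(1/857051) = -1/1642*1/857051 = -1/1407277742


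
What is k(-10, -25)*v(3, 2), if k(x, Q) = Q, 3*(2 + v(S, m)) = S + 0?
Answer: 25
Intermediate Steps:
v(S, m) = -2 + S/3 (v(S, m) = -2 + (S + 0)/3 = -2 + S/3)
k(-10, -25)*v(3, 2) = -25*(-2 + (1/3)*3) = -25*(-2 + 1) = -25*(-1) = 25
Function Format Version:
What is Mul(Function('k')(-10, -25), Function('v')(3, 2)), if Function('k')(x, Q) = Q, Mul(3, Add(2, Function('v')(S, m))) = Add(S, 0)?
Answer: 25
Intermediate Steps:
Function('v')(S, m) = Add(-2, Mul(Rational(1, 3), S)) (Function('v')(S, m) = Add(-2, Mul(Rational(1, 3), Add(S, 0))) = Add(-2, Mul(Rational(1, 3), S)))
Mul(Function('k')(-10, -25), Function('v')(3, 2)) = Mul(-25, Add(-2, Mul(Rational(1, 3), 3))) = Mul(-25, Add(-2, 1)) = Mul(-25, -1) = 25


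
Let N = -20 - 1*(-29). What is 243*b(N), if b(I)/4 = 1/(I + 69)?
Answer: 162/13 ≈ 12.462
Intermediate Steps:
N = 9 (N = -20 + 29 = 9)
b(I) = 4/(69 + I) (b(I) = 4/(I + 69) = 4/(69 + I))
243*b(N) = 243*(4/(69 + 9)) = 243*(4/78) = 243*(4*(1/78)) = 243*(2/39) = 162/13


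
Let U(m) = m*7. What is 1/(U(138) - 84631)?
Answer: -1/83665 ≈ -1.1952e-5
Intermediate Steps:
U(m) = 7*m
1/(U(138) - 84631) = 1/(7*138 - 84631) = 1/(966 - 84631) = 1/(-83665) = -1/83665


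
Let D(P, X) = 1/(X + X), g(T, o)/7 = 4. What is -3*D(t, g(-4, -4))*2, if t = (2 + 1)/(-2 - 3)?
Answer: -3/28 ≈ -0.10714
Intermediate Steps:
g(T, o) = 28 (g(T, o) = 7*4 = 28)
t = -⅗ (t = 3/(-5) = 3*(-⅕) = -⅗ ≈ -0.60000)
D(P, X) = 1/(2*X)
-3*D(t, g(-4, -4))*2 = -3/(2*28)*2 = -3*1/56*2 = -3/56*2 = -3/28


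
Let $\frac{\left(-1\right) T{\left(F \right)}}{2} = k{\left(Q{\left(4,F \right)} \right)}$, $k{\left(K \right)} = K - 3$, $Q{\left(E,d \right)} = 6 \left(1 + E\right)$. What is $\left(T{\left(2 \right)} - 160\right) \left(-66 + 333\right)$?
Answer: $-57138$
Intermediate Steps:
$Q{\left(E,d \right)} = 6 + 6 E$
$k{\left(K \right)} = -3 + K$
$T{\left(F \right)} = -54$ ($T{\left(F \right)} = - 2 \left(-3 + \left(6 + 6 \cdot 4\right)\right) = - 2 \left(-3 + \left(6 + 24\right)\right) = - 2 \left(-3 + 30\right) = \left(-2\right) 27 = -54$)
$\left(T{\left(2 \right)} - 160\right) \left(-66 + 333\right) = \left(-54 - 160\right) \left(-66 + 333\right) = \left(-214\right) 267 = -57138$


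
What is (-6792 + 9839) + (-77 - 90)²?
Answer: 30936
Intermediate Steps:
(-6792 + 9839) + (-77 - 90)² = 3047 + (-167)² = 3047 + 27889 = 30936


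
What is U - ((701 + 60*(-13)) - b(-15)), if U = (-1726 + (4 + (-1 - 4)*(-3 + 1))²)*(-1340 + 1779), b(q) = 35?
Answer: -671556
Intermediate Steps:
U = -671670 (U = (-1726 + (4 - 5*(-2))²)*439 = (-1726 + (4 + 10)²)*439 = (-1726 + 14²)*439 = (-1726 + 196)*439 = -1530*439 = -671670)
U - ((701 + 60*(-13)) - b(-15)) = -671670 - ((701 + 60*(-13)) - 1*35) = -671670 - ((701 - 780) - 35) = -671670 - (-79 - 35) = -671670 - 1*(-114) = -671670 + 114 = -671556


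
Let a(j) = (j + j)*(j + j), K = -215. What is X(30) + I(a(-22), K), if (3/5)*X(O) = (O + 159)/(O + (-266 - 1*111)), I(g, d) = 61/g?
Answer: -588673/671792 ≈ -0.87627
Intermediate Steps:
a(j) = 4*j² (a(j) = (2*j)*(2*j) = 4*j²)
X(O) = 5*(159 + O)/(3*(-377 + O)) (X(O) = 5*((O + 159)/(O + (-266 - 1*111)))/3 = 5*((159 + O)/(O + (-266 - 111)))/3 = 5*((159 + O)/(O - 377))/3 = 5*((159 + O)/(-377 + O))/3 = 5*(159 + O)/(3*(-377 + O)))
X(30) + I(a(-22), K) = 5*(159 + 30)/(3*(-377 + 30)) + 61/((4*(-22)²)) = (5/3)*189/(-347) + 61/((4*484)) = (5/3)*(-1/347)*189 + 61/1936 = -315/347 + 61*(1/1936) = -315/347 + 61/1936 = -588673/671792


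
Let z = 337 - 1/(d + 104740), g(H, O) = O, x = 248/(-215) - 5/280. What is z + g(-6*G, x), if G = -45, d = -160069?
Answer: 223716018073/666161160 ≈ 335.83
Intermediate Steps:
x = -14103/12040 (x = 248*(-1/215) - 5*1/280 = -248/215 - 1/56 = -14103/12040 ≈ -1.1713)
z = 18645874/55329 (z = 337 - 1/(-160069 + 104740) = 337 - 1/(-55329) = 337 - 1*(-1/55329) = 337 + 1/55329 = 18645874/55329 ≈ 337.00)
z + g(-6*G, x) = 18645874/55329 - 14103/12040 = 223716018073/666161160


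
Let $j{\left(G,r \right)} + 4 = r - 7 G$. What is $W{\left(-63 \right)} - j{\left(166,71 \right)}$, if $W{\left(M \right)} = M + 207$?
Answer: $1239$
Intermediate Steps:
$j{\left(G,r \right)} = -4 + r - 7 G$ ($j{\left(G,r \right)} = -4 - \left(- r + 7 G\right) = -4 + r - 7 G$)
$W{\left(M \right)} = 207 + M$
$W{\left(-63 \right)} - j{\left(166,71 \right)} = \left(207 - 63\right) - \left(-4 + 71 - 1162\right) = 144 - \left(-4 + 71 - 1162\right) = 144 - -1095 = 144 + 1095 = 1239$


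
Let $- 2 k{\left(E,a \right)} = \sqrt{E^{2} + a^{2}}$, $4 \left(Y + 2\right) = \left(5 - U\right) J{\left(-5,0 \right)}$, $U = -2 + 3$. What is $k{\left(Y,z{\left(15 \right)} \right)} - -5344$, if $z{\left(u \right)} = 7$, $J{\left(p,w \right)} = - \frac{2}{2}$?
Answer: $5344 - \frac{\sqrt{58}}{2} \approx 5340.2$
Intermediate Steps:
$J{\left(p,w \right)} = -1$ ($J{\left(p,w \right)} = \left(-2\right) \frac{1}{2} = -1$)
$U = 1$
$Y = -3$ ($Y = -2 + \frac{\left(5 - 1\right) \left(-1\right)}{4} = -2 + \frac{4 \left(-1\right)}{4} = -2 + \frac{1}{4} \left(-4\right) = -2 - 1 = -3$)
$k{\left(E,a \right)} = - \frac{\sqrt{E^{2} + a^{2}}}{2}$
$k{\left(Y,z{\left(15 \right)} \right)} - -5344 = - \frac{\sqrt{\left(-3\right)^{2} + 7^{2}}}{2} - -5344 = - \frac{\sqrt{9 + 49}}{2} + 5344 = - \frac{\sqrt{58}}{2} + 5344 = 5344 - \frac{\sqrt{58}}{2}$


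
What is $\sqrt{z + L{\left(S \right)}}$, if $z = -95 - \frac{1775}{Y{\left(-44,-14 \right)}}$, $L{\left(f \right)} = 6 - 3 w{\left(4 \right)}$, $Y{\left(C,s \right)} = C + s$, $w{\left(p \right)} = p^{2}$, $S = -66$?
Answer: $\frac{11 i \sqrt{2958}}{58} \approx 10.315 i$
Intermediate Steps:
$L{\left(f \right)} = -42$ ($L{\left(f \right)} = 6 - 3 \cdot 4^{2} = 6 - 48 = -42$)
$z = - \frac{3735}{58}$ ($z = -95 - \frac{1775}{-44 - 14} = -95 - \frac{1775}{-58} = -95 - - \frac{1775}{58} = -95 + \frac{1775}{58} = - \frac{3735}{58} \approx -64.396$)
$\sqrt{z + L{\left(S \right)}} = \sqrt{- \frac{3735}{58} - 42} = \sqrt{- \frac{6171}{58}} = \frac{11 i \sqrt{2958}}{58}$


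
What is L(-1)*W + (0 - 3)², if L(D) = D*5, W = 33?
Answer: -156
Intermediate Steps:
L(D) = 5*D
L(-1)*W + (0 - 3)² = (5*(-1))*33 + (0 - 3)² = -5*33 + (-3)² = -165 + 9 = -156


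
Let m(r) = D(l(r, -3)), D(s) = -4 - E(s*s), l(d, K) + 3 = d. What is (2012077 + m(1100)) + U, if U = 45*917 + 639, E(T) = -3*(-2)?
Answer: 2053971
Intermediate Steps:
E(T) = 6
l(d, K) = -3 + d
D(s) = -10 (D(s) = -4 - 1*6 = -4 - 6 = -10)
U = 41904 (U = 41265 + 639 = 41904)
m(r) = -10
(2012077 + m(1100)) + U = (2012077 - 10) + 41904 = 2012067 + 41904 = 2053971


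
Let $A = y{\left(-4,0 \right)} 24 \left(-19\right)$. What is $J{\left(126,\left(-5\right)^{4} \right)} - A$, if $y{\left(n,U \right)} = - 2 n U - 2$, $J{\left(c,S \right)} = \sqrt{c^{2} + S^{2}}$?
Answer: $-912 + \sqrt{406501} \approx -274.43$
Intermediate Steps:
$J{\left(c,S \right)} = \sqrt{S^{2} + c^{2}}$
$y{\left(n,U \right)} = -2 - 2 U n$ ($y{\left(n,U \right)} = - 2 U n - 2 = -2 - 2 U n$)
$A = 912$ ($A = \left(-2 - 0 \left(-4\right)\right) 24 \left(-19\right) = \left(-2 + 0\right) 24 \left(-19\right) = \left(-2\right) 24 \left(-19\right) = \left(-48\right) \left(-19\right) = 912$)
$J{\left(126,\left(-5\right)^{4} \right)} - A = \sqrt{\left(\left(-5\right)^{4}\right)^{2} + 126^{2}} - 912 = \sqrt{625^{2} + 15876} - 912 = \sqrt{390625 + 15876} - 912 = \sqrt{406501} - 912 = -912 + \sqrt{406501}$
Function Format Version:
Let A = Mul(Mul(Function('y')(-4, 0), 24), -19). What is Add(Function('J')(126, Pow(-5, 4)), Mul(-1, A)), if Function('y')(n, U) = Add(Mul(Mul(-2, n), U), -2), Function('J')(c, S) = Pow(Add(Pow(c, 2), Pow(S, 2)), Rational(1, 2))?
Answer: Add(-912, Pow(406501, Rational(1, 2))) ≈ -274.43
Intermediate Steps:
Function('J')(c, S) = Pow(Add(Pow(S, 2), Pow(c, 2)), Rational(1, 2))
Function('y')(n, U) = Add(-2, Mul(-2, U, n)) (Function('y')(n, U) = Add(Mul(-2, U, n), -2) = Add(-2, Mul(-2, U, n)))
A = 912 (A = Mul(Mul(Add(-2, Mul(-2, 0, -4)), 24), -19) = Mul(Mul(Add(-2, 0), 24), -19) = Mul(Mul(-2, 24), -19) = Mul(-48, -19) = 912)
Add(Function('J')(126, Pow(-5, 4)), Mul(-1, A)) = Add(Pow(Add(Pow(Pow(-5, 4), 2), Pow(126, 2)), Rational(1, 2)), Mul(-1, 912)) = Add(Pow(Add(Pow(625, 2), 15876), Rational(1, 2)), -912) = Add(Pow(Add(390625, 15876), Rational(1, 2)), -912) = Add(Pow(406501, Rational(1, 2)), -912) = Add(-912, Pow(406501, Rational(1, 2)))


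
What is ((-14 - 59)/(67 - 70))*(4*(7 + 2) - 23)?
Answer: 949/3 ≈ 316.33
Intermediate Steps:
((-14 - 59)/(67 - 70))*(4*(7 + 2) - 23) = (-73/(-3))*(4*9 - 23) = (-73*(-1/3))*(36 - 23) = (73/3)*13 = 949/3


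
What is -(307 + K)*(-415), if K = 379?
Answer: 284690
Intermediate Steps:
-(307 + K)*(-415) = -(307 + 379)*(-415) = -686*(-415) = -1*(-284690) = 284690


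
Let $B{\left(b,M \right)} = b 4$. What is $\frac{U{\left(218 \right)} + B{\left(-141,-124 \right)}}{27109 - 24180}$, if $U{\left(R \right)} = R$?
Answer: $- \frac{346}{2929} \approx -0.11813$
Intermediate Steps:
$B{\left(b,M \right)} = 4 b$
$\frac{U{\left(218 \right)} + B{\left(-141,-124 \right)}}{27109 - 24180} = \frac{218 + 4 \left(-141\right)}{27109 - 24180} = \frac{218 - 564}{2929} = \left(-346\right) \frac{1}{2929} = - \frac{346}{2929}$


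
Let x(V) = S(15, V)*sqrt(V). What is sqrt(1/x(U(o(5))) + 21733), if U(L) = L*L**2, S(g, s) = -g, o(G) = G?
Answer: sqrt(122248125 - 15*sqrt(5))/75 ≈ 147.42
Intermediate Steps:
U(L) = L**3
x(V) = -15*sqrt(V) (x(V) = (-1*15)*sqrt(V) = -15*sqrt(V))
sqrt(1/x(U(o(5))) + 21733) = sqrt(1/(-15*5*sqrt(5)) + 21733) = sqrt(1/(-75*sqrt(5)) + 21733) = sqrt(-sqrt(5)/375 + 21733) = sqrt(21733 - sqrt(5)/375)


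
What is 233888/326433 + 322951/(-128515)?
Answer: -75363747463/41951536995 ≈ -1.7964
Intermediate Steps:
233888/326433 + 322951/(-128515) = 233888*(1/326433) + 322951*(-1/128515) = 233888/326433 - 322951/128515 = -75363747463/41951536995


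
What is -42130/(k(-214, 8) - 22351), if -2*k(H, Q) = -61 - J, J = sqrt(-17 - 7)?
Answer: 68390012/36233071 + 3064*I*sqrt(6)/36233071 ≈ 1.8875 + 0.00020714*I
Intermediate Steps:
J = 2*I*sqrt(6) (J = sqrt(-24) = 2*I*sqrt(6) ≈ 4.899*I)
k(H, Q) = 61/2 + I*sqrt(6) (k(H, Q) = -(-61 - 2*I*sqrt(6))/2 = 61/2 + I*sqrt(6))
-42130/(k(-214, 8) - 22351) = -42130/((61/2 + I*sqrt(6)) - 22351) = -42130/(-44641/2 + I*sqrt(6))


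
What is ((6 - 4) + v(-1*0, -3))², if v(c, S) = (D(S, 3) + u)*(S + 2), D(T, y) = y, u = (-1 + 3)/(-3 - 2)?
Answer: 9/25 ≈ 0.36000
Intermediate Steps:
u = -⅖ (u = 2/(-5) = 2*(-⅕) = -⅖ ≈ -0.40000)
v(c, S) = 26/5 + 13*S/5 (v(c, S) = (3 - ⅖)*(S + 2) = 13*(2 + S)/5 = 26/5 + 13*S/5)
((6 - 4) + v(-1*0, -3))² = ((6 - 4) + (26/5 + (13/5)*(-3)))² = (2 + (26/5 - 39/5))² = (2 - 13/5)² = (-⅗)² = 9/25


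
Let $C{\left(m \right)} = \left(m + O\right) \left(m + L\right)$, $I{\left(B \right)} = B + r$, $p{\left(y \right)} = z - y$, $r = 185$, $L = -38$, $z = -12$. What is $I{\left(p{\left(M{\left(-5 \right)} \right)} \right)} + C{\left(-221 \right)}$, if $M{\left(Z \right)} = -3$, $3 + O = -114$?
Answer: $87718$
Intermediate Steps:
$O = -117$ ($O = -3 - 114 = -117$)
$p{\left(y \right)} = -12 - y$
$I{\left(B \right)} = 185 + B$ ($I{\left(B \right)} = B + 185 = 185 + B$)
$C{\left(m \right)} = \left(-117 + m\right) \left(-38 + m\right)$ ($C{\left(m \right)} = \left(m - 117\right) \left(m - 38\right) = \left(-117 + m\right) \left(-38 + m\right)$)
$I{\left(p{\left(M{\left(-5 \right)} \right)} \right)} + C{\left(-221 \right)} = \left(185 - 9\right) + \left(4446 + \left(-221\right)^{2} - -34255\right) = \left(185 + \left(-12 + 3\right)\right) + \left(4446 + 48841 + 34255\right) = \left(185 - 9\right) + 87542 = 176 + 87542 = 87718$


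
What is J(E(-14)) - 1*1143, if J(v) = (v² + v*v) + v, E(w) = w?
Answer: -765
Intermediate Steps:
J(v) = v + 2*v² (J(v) = (v² + v²) + v = 2*v² + v = v + 2*v²)
J(E(-14)) - 1*1143 = -14*(1 + 2*(-14)) - 1*1143 = -14*(1 - 28) - 1143 = -14*(-27) - 1143 = 378 - 1143 = -765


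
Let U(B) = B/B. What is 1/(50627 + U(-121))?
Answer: 1/50628 ≈ 1.9752e-5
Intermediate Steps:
U(B) = 1
1/(50627 + U(-121)) = 1/(50627 + 1) = 1/50628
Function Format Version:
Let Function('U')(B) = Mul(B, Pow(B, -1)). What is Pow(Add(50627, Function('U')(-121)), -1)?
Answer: Rational(1, 50628) ≈ 1.9752e-5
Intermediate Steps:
Function('U')(B) = 1
Pow(Add(50627, Function('U')(-121)), -1) = Pow(Add(50627, 1), -1) = Pow(50628, -1) = Rational(1, 50628)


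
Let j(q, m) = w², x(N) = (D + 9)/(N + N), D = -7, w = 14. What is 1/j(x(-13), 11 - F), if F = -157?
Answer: 1/196 ≈ 0.0051020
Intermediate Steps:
x(N) = 1/N (x(N) = (-7 + 9)/(N + N) = 2/((2*N)) = 2*(1/(2*N)) = 1/N)
j(q, m) = 196 (j(q, m) = 14² = 196)
1/j(x(-13), 11 - F) = 1/196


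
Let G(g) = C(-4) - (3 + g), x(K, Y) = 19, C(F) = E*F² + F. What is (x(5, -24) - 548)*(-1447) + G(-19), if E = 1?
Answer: 765491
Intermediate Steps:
C(F) = F + F² (C(F) = 1*F² + F = F² + F = F + F²)
G(g) = 9 - g (G(g) = -4*(1 - 4) - (3 + g) = -4*(-3) + (-3 - g) = 12 + (-3 - g) = 9 - g)
(x(5, -24) - 548)*(-1447) + G(-19) = (19 - 548)*(-1447) + (9 - 1*(-19)) = -529*(-1447) + (9 + 19) = 765463 + 28 = 765491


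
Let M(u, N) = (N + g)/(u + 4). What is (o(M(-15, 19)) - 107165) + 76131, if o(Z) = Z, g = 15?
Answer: -341408/11 ≈ -31037.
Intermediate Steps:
M(u, N) = (15 + N)/(4 + u) (M(u, N) = (N + 15)/(u + 4) = (15 + N)/(4 + u))
(o(M(-15, 19)) - 107165) + 76131 = ((15 + 19)/(4 - 15) - 107165) + 76131 = (34/(-11) - 107165) + 76131 = (-1/11*34 - 107165) + 76131 = (-34/11 - 107165) + 76131 = -1178849/11 + 76131 = -341408/11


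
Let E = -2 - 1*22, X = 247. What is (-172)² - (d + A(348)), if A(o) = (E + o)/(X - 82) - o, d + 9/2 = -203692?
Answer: 25698919/110 ≈ 2.3363e+5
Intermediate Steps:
d = -407393/2 (d = -9/2 - 203692 = -407393/2 ≈ -2.0370e+5)
E = -24 (E = -2 - 22 = -24)
A(o) = -8/55 - 164*o/165 (A(o) = (-24 + o)/(247 - 82) - o = (-24 + o)/165 - o = (-24 + o)*(1/165) - o = (-8/55 + o/165) - o = -8/55 - 164*o/165)
(-172)² - (d + A(348)) = (-172)² - (-407393/2 + (-8/55 - 164/165*348)) = 29584 - (-407393/2 + (-8/55 - 19024/55)) = 29584 - (-407393/2 - 19032/55) = 29584 - 1*(-22444679/110) = 29584 + 22444679/110 = 25698919/110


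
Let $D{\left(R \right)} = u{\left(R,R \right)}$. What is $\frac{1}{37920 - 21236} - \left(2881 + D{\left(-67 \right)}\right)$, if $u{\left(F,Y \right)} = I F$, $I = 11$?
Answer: $- \frac{35770495}{16684} \approx -2144.0$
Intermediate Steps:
$u{\left(F,Y \right)} = 11 F$
$D{\left(R \right)} = 11 R$
$\frac{1}{37920 - 21236} - \left(2881 + D{\left(-67 \right)}\right) = \frac{1}{37920 - 21236} - \left(2881 + 11 \left(-67\right)\right) = \frac{1}{16684} - \left(2881 - 737\right) = \frac{1}{16684} - 2144 = - \frac{35770495}{16684}$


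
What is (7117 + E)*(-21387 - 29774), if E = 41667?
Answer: -2495838224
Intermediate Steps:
(7117 + E)*(-21387 - 29774) = (7117 + 41667)*(-21387 - 29774) = 48784*(-51161) = -2495838224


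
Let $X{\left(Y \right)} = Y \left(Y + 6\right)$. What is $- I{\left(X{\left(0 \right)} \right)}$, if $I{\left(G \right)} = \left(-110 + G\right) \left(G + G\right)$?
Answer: $0$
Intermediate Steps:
$X{\left(Y \right)} = Y \left(6 + Y\right)$
$I{\left(G \right)} = 2 G \left(-110 + G\right)$ ($I{\left(G \right)} = \left(-110 + G\right) 2 G = 2 G \left(-110 + G\right)$)
$- I{\left(X{\left(0 \right)} \right)} = - 2 \cdot 0 \left(6 + 0\right) \left(-110 + 0 \left(6 + 0\right)\right) = - 2 \cdot 0 \cdot 6 \left(-110 + 0 \cdot 6\right) = - 2 \cdot 0 \left(-110 + 0\right) = - 2 \cdot 0 \left(-110\right) = \left(-1\right) 0 = 0$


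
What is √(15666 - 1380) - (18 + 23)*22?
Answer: -902 + √14286 ≈ -782.48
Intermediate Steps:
√(15666 - 1380) - (18 + 23)*22 = √14286 - 41*22 = √14286 - 1*902 = √14286 - 902 = -902 + √14286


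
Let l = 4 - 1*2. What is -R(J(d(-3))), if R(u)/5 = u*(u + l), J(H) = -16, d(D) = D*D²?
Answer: -1120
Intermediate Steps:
d(D) = D³
l = 2 (l = 4 - 2 = 2)
R(u) = 5*u*(2 + u) (R(u) = 5*(u*(u + 2)) = 5*(u*(2 + u)) = 5*u*(2 + u))
-R(J(d(-3))) = -5*(-16)*(2 - 16) = -5*(-16)*(-14) = -1*1120 = -1120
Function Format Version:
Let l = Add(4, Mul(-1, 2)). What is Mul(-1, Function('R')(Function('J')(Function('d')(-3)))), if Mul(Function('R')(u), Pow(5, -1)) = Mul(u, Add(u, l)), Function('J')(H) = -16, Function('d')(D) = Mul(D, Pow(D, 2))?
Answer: -1120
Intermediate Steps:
Function('d')(D) = Pow(D, 3)
l = 2 (l = Add(4, -2) = 2)
Function('R')(u) = Mul(5, u, Add(2, u)) (Function('R')(u) = Mul(5, Mul(u, Add(u, 2))) = Mul(5, Mul(u, Add(2, u))) = Mul(5, u, Add(2, u)))
Mul(-1, Function('R')(Function('J')(Function('d')(-3)))) = Mul(-1, Mul(5, -16, Add(2, -16))) = Mul(-1, Mul(5, -16, -14)) = Mul(-1, 1120) = -1120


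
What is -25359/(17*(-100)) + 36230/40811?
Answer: 1096517149/69378700 ≈ 15.805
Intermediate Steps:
-25359/(17*(-100)) + 36230/40811 = -25359/(-1700) + 36230*(1/40811) = -25359*(-1/1700) + 36230/40811 = 25359/1700 + 36230/40811 = 1096517149/69378700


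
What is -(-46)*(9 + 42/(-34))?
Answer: 6072/17 ≈ 357.18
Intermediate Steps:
-(-46)*(9 + 42/(-34)) = -(-46)*(9 + 42*(-1/34)) = -(-46)*(9 - 21/17) = -(-46)*132/17 = -1*(-6072/17) = 6072/17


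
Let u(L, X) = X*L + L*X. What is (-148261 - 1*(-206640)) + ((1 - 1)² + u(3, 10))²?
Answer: 61979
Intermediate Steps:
u(L, X) = 2*L*X (u(L, X) = L*X + L*X = 2*L*X)
(-148261 - 1*(-206640)) + ((1 - 1)² + u(3, 10))² = (-148261 - 1*(-206640)) + ((1 - 1)² + 2*3*10)² = (-148261 + 206640) + (0² + 60)² = 58379 + (0 + 60)² = 58379 + 60² = 58379 + 3600 = 61979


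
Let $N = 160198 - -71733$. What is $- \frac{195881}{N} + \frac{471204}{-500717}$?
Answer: $- \frac{29623965943}{16590256361} \approx -1.7856$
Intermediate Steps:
$N = 231931$ ($N = 160198 + 71733 = 231931$)
$- \frac{195881}{N} + \frac{471204}{-500717} = - \frac{195881}{231931} + \frac{471204}{-500717} = \left(-195881\right) \frac{1}{231931} + 471204 \left(- \frac{1}{500717}\right) = - \frac{27983}{33133} - \frac{471204}{500717} = - \frac{29623965943}{16590256361}$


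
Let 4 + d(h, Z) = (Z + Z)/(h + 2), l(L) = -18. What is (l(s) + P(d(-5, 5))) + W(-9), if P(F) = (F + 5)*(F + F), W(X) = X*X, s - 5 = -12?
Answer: 875/9 ≈ 97.222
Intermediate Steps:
s = -7 (s = 5 - 12 = -7)
W(X) = X²
d(h, Z) = -4 + 2*Z/(2 + h) (d(h, Z) = -4 + (Z + Z)/(h + 2) = -4 + (2*Z)/(2 + h) = -4 + 2*Z/(2 + h))
P(F) = 2*F*(5 + F) (P(F) = (5 + F)*(2*F) = 2*F*(5 + F))
(l(s) + P(d(-5, 5))) + W(-9) = (-18 + 2*(2*(-4 + 5 - 2*(-5))/(2 - 5))*(5 + 2*(-4 + 5 - 2*(-5))/(2 - 5))) + (-9)² = (-18 + 2*(2*(-4 + 5 + 10)/(-3))*(5 + 2*(-4 + 5 + 10)/(-3))) + 81 = (-18 + 2*(2*(-⅓)*11)*(5 + 2*(-⅓)*11)) + 81 = (-18 + 2*(-22/3)*(5 - 22/3)) + 81 = (-18 + 2*(-22/3)*(-7/3)) + 81 = (-18 + 308/9) + 81 = 146/9 + 81 = 875/9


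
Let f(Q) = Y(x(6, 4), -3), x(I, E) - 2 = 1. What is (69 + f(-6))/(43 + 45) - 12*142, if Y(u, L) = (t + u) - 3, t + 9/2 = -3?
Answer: -299781/176 ≈ -1703.3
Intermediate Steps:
t = -15/2 (t = -9/2 - 3 = -15/2 ≈ -7.5000)
x(I, E) = 3 (x(I, E) = 2 + 1 = 3)
Y(u, L) = -21/2 + u (Y(u, L) = (-15/2 + u) - 3 = -21/2 + u)
f(Q) = -15/2 (f(Q) = -21/2 + 3 = -15/2)
(69 + f(-6))/(43 + 45) - 12*142 = (69 - 15/2)/(43 + 45) - 12*142 = (123/2)/88 - 1704 = (123/2)*(1/88) - 1704 = 123/176 - 1704 = -299781/176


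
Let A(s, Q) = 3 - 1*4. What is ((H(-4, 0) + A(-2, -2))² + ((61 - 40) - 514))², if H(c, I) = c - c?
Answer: 242064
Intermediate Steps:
H(c, I) = 0
A(s, Q) = -1 (A(s, Q) = 3 - 4 = -1)
((H(-4, 0) + A(-2, -2))² + ((61 - 40) - 514))² = ((0 - 1)² + ((61 - 40) - 514))² = ((-1)² + (21 - 514))² = (1 - 493)² = (-492)² = 242064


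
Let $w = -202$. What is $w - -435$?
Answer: $233$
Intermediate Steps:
$w - -435 = -202 - -435 = -202 + 435 = 233$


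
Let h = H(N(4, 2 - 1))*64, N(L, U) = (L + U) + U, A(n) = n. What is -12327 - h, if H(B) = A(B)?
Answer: -12711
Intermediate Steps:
N(L, U) = L + 2*U
H(B) = B
h = 384 (h = (4 + 2*(2 - 1))*64 = (4 + 2*1)*64 = (4 + 2)*64 = 6*64 = 384)
-12327 - h = -12327 - 1*384 = -12327 - 384 = -12711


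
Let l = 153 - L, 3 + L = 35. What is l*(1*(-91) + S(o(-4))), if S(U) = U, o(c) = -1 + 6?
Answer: -10406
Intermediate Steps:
L = 32 (L = -3 + 35 = 32)
o(c) = 5
l = 121 (l = 153 - 1*32 = 153 - 32 = 121)
l*(1*(-91) + S(o(-4))) = 121*(1*(-91) + 5) = 121*(-91 + 5) = 121*(-86) = -10406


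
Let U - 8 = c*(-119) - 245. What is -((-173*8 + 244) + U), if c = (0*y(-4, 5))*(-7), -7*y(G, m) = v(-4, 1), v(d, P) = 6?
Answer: 1377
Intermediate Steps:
y(G, m) = -6/7 (y(G, m) = -⅐*6 = -6/7)
c = 0 (c = (0*(-6/7))*(-7) = 0*(-7) = 0)
U = -237 (U = 8 + (0*(-119) - 245) = 8 + (0 - 245) = 8 - 245 = -237)
-((-173*8 + 244) + U) = -((-173*8 + 244) - 237) = -((-1384 + 244) - 237) = -(-1140 - 237) = -1*(-1377) = 1377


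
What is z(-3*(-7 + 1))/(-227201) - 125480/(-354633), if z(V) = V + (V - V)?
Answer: 28502798086/80572972233 ≈ 0.35375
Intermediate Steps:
z(V) = V (z(V) = V + 0 = V)
z(-3*(-7 + 1))/(-227201) - 125480/(-354633) = -3*(-7 + 1)/(-227201) - 125480/(-354633) = -3*(-6)*(-1/227201) - 125480*(-1/354633) = 18*(-1/227201) + 125480/354633 = -18/227201 + 125480/354633 = 28502798086/80572972233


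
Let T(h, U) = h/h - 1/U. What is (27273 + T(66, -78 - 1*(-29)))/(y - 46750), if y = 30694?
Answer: -1336427/786744 ≈ -1.6987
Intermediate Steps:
T(h, U) = 1 - 1/U
(27273 + T(66, -78 - 1*(-29)))/(y - 46750) = (27273 + (-1 + (-78 - 1*(-29)))/(-78 - 1*(-29)))/(30694 - 46750) = (27273 + (-1 + (-78 + 29))/(-78 + 29))/(-16056) = (27273 + (-1 - 49)/(-49))*(-1/16056) = (27273 - 1/49*(-50))*(-1/16056) = (27273 + 50/49)*(-1/16056) = (1336427/49)*(-1/16056) = -1336427/786744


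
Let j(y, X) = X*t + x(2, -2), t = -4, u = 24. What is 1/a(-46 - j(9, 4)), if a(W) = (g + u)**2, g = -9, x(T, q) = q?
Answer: 1/225 ≈ 0.0044444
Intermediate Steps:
j(y, X) = -2 - 4*X (j(y, X) = X*(-4) - 2 = -4*X - 2 = -2 - 4*X)
a(W) = 225 (a(W) = (-9 + 24)**2 = 15**2 = 225)
1/a(-46 - j(9, 4)) = 1/225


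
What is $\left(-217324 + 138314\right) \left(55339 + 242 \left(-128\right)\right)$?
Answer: $-1924920630$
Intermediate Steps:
$\left(-217324 + 138314\right) \left(55339 + 242 \left(-128\right)\right) = - 79010 \left(55339 - 30976\right) = \left(-79010\right) 24363 = -1924920630$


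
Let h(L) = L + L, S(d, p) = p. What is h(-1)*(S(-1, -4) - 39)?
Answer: 86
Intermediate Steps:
h(L) = 2*L
h(-1)*(S(-1, -4) - 39) = (2*(-1))*(-4 - 39) = -2*(-43) = 86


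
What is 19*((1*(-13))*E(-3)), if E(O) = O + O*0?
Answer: 741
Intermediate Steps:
E(O) = O (E(O) = O + 0 = O)
19*((1*(-13))*E(-3)) = 19*((1*(-13))*(-3)) = 19*(-13*(-3)) = 19*39 = 741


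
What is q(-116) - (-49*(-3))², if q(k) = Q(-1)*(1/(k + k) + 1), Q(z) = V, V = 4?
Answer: -1253091/58 ≈ -21605.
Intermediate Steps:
Q(z) = 4
q(k) = 4 + 2/k (q(k) = 4*(1/(k + k) + 1) = 4*(1/(2*k) + 1) = 4*(1 + 1/(2*k)) = 4 + 2/k)
q(-116) - (-49*(-3))² = (4 + 2/(-116)) - (-49*(-3))² = (4 + 2*(-1/116)) - 1*147² = (4 - 1/58) - 1*21609 = 231/58 - 21609 = -1253091/58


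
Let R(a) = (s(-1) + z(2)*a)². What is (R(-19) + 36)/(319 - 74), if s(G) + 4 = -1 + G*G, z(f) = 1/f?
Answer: 873/980 ≈ 0.89082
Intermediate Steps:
s(G) = -5 + G² (s(G) = -4 + (-1 + G*G) = -4 + (-1 + G²) = -5 + G²)
R(a) = (-4 + a/2)² (R(a) = ((-5 + (-1)²) + a/2)² = ((-5 + 1) + a/2)² = (-4 + a/2)²)
(R(-19) + 36)/(319 - 74) = ((-8 - 19)²/4 + 36)/(319 - 74) = ((¼)*(-27)² + 36)/245 = ((¼)*729 + 36)*(1/245) = (729/4 + 36)*(1/245) = (873/4)*(1/245) = 873/980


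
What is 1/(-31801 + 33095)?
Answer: 1/1294 ≈ 0.00077280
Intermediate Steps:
1/(-31801 + 33095) = 1/1294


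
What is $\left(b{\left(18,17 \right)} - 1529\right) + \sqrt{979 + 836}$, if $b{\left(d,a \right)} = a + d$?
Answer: $-1494 + 11 \sqrt{15} \approx -1451.4$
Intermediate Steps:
$\left(b{\left(18,17 \right)} - 1529\right) + \sqrt{979 + 836} = \left(\left(17 + 18\right) - 1529\right) + \sqrt{979 + 836} = \left(35 - 1529\right) + \sqrt{1815} = -1494 + 11 \sqrt{15}$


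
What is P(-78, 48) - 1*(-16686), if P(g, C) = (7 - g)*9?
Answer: 17451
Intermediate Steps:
P(g, C) = 63 - 9*g
P(-78, 48) - 1*(-16686) = (63 - 9*(-78)) - 1*(-16686) = (63 + 702) + 16686 = 765 + 16686 = 17451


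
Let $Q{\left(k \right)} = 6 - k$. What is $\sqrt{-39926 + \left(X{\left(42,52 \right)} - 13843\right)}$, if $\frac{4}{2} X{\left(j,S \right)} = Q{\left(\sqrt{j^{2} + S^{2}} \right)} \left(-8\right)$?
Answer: $\sqrt{-53793 + 8 \sqrt{1117}} \approx 231.36 i$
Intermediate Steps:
$X{\left(j,S \right)} = -24 + 4 \sqrt{S^{2} + j^{2}}$ ($X{\left(j,S \right)} = \frac{\left(6 - \sqrt{j^{2} + S^{2}}\right) \left(-8\right)}{2} = \frac{\left(6 - \sqrt{S^{2} + j^{2}}\right) \left(-8\right)}{2} = \frac{-48 + 8 \sqrt{S^{2} + j^{2}}}{2} = -24 + 4 \sqrt{S^{2} + j^{2}}$)
$\sqrt{-39926 + \left(X{\left(42,52 \right)} - 13843\right)} = \sqrt{-39926 - \left(13867 - 4 \sqrt{52^{2} + 42^{2}}\right)} = \sqrt{-39926 - \left(13867 - 4 \sqrt{2704 + 1764}\right)} = \sqrt{-39926 - \left(13867 - 8 \sqrt{1117}\right)} = \sqrt{-53793 + 8 \sqrt{1117}}$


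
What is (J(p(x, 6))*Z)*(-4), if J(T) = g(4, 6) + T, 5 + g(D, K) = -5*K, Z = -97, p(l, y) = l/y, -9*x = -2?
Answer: -366272/27 ≈ -13566.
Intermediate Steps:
x = 2/9 (x = -⅑*(-2) = 2/9 ≈ 0.22222)
g(D, K) = -5 - 5*K
J(T) = -35 + T (J(T) = (-5 - 5*6) + T = (-5 - 30) + T = -35 + T)
(J(p(x, 6))*Z)*(-4) = ((-35 + (2/9)/6)*(-97))*(-4) = ((-35 + (2/9)*(⅙))*(-97))*(-4) = ((-35 + 1/27)*(-97))*(-4) = -944/27*(-97)*(-4) = (91568/27)*(-4) = -366272/27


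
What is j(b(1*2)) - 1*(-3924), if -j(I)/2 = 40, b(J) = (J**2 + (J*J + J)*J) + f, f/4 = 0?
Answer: 3844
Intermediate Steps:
f = 0 (f = 4*0 = 0)
b(J) = J**2 + J*(J + J**2) (b(J) = (J**2 + (J*J + J)*J) + 0 = (J**2 + (J**2 + J)*J) + 0 = (J**2 + (J + J**2)*J) + 0 = (J**2 + J*(J + J**2)) + 0 = J**2 + J*(J + J**2))
j(I) = -80 (j(I) = -2*40 = -80)
j(b(1*2)) - 1*(-3924) = -80 - 1*(-3924) = -80 + 3924 = 3844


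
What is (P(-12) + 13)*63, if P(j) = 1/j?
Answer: 3255/4 ≈ 813.75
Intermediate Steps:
(P(-12) + 13)*63 = (1/(-12) + 13)*63 = (-1/12 + 13)*63 = (155/12)*63 = 3255/4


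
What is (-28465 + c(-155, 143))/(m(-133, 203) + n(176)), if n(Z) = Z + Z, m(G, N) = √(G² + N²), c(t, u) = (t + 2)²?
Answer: -889856/32503 + 17696*√1202/32503 ≈ -8.5019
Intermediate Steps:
c(t, u) = (2 + t)²
n(Z) = 2*Z
(-28465 + c(-155, 143))/(m(-133, 203) + n(176)) = (-28465 + (2 - 155)²)/(√((-133)² + 203²) + 2*176) = (-28465 + (-153)²)/(√(17689 + 41209) + 352) = (-28465 + 23409)/(√58898 + 352) = -5056/(7*√1202 + 352) = -5056/(352 + 7*√1202)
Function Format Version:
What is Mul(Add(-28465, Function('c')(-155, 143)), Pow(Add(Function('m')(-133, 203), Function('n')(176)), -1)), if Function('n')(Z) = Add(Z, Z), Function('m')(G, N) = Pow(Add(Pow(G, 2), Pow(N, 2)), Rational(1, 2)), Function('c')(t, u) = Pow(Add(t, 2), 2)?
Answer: Add(Rational(-889856, 32503), Mul(Rational(17696, 32503), Pow(1202, Rational(1, 2)))) ≈ -8.5019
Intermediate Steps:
Function('c')(t, u) = Pow(Add(2, t), 2)
Function('n')(Z) = Mul(2, Z)
Mul(Add(-28465, Function('c')(-155, 143)), Pow(Add(Function('m')(-133, 203), Function('n')(176)), -1)) = Mul(Add(-28465, Pow(Add(2, -155), 2)), Pow(Add(Pow(Add(Pow(-133, 2), Pow(203, 2)), Rational(1, 2)), Mul(2, 176)), -1)) = Mul(Add(-28465, Pow(-153, 2)), Pow(Add(Pow(Add(17689, 41209), Rational(1, 2)), 352), -1)) = Mul(Add(-28465, 23409), Pow(Add(Pow(58898, Rational(1, 2)), 352), -1)) = Mul(-5056, Pow(Add(Mul(7, Pow(1202, Rational(1, 2))), 352), -1)) = Mul(-5056, Pow(Add(352, Mul(7, Pow(1202, Rational(1, 2)))), -1))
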